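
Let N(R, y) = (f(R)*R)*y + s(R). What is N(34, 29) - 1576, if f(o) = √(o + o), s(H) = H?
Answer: -1542 + 1972*√17 ≈ 6588.8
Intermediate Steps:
f(o) = √2*√o (f(o) = √(2*o) = √2*√o)
N(R, y) = R + y*√2*R^(3/2) (N(R, y) = ((√2*√R)*R)*y + R = (√2*R^(3/2))*y + R = y*√2*R^(3/2) + R = R + y*√2*R^(3/2))
N(34, 29) - 1576 = (34 + 29*√2*34^(3/2)) - 1576 = (34 + 29*√2*(34*√34)) - 1576 = (34 + 1972*√17) - 1576 = -1542 + 1972*√17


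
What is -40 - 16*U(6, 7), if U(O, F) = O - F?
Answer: -24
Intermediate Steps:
-40 - 16*U(6, 7) = -40 - 16*(6 - 1*7) = -40 - 16*(6 - 7) = -40 - 16*(-1) = -40 + 16 = -24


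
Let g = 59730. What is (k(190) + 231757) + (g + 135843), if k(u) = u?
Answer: 427520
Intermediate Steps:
(k(190) + 231757) + (g + 135843) = (190 + 231757) + (59730 + 135843) = 231947 + 195573 = 427520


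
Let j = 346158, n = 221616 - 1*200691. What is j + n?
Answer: 367083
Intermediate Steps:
n = 20925 (n = 221616 - 200691 = 20925)
j + n = 346158 + 20925 = 367083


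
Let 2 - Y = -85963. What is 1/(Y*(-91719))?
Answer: -1/7884623835 ≈ -1.2683e-10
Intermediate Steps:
Y = 85965 (Y = 2 - 1*(-85963) = 2 + 85963 = 85965)
1/(Y*(-91719)) = 1/(85965*(-91719)) = (1/85965)*(-1/91719) = -1/7884623835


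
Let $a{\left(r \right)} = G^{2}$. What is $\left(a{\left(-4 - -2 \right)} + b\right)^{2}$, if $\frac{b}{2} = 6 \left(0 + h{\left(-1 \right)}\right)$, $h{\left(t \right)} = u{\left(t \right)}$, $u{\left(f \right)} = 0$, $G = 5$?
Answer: $625$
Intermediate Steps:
$a{\left(r \right)} = 25$ ($a{\left(r \right)} = 5^{2} = 25$)
$h{\left(t \right)} = 0$
$b = 0$ ($b = 2 \cdot 6 \left(0 + 0\right) = 2 \cdot 6 \cdot 0 = 2 \cdot 0 = 0$)
$\left(a{\left(-4 - -2 \right)} + b\right)^{2} = \left(25 + 0\right)^{2} = 25^{2} = 625$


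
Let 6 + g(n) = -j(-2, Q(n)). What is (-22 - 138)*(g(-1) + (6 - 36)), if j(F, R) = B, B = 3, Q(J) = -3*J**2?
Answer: 6240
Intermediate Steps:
j(F, R) = 3
g(n) = -9 (g(n) = -6 - 1*3 = -6 - 3 = -9)
(-22 - 138)*(g(-1) + (6 - 36)) = (-22 - 138)*(-9 + (6 - 36)) = -160*(-9 - 30) = -160*(-39) = 6240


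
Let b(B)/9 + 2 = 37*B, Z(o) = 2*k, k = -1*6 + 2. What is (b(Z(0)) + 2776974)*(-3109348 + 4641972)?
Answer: 4251946502208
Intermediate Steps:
k = -4 (k = -6 + 2 = -4)
Z(o) = -8 (Z(o) = 2*(-4) = -8)
b(B) = -18 + 333*B (b(B) = -18 + 9*(37*B) = -18 + 333*B)
(b(Z(0)) + 2776974)*(-3109348 + 4641972) = ((-18 + 333*(-8)) + 2776974)*(-3109348 + 4641972) = ((-18 - 2664) + 2776974)*1532624 = (-2682 + 2776974)*1532624 = 2774292*1532624 = 4251946502208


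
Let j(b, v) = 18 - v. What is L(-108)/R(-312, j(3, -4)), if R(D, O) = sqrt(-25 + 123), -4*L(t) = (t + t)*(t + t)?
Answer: -5832*sqrt(2)/7 ≈ -1178.2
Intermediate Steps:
L(t) = -t**2 (L(t) = -(t + t)*(t + t)/4 = -2*t*2*t/4 = -t**2)
R(D, O) = 7*sqrt(2) (R(D, O) = sqrt(98) = 7*sqrt(2))
L(-108)/R(-312, j(3, -4)) = (-1*(-108)**2)/((7*sqrt(2))) = (-1*11664)*(sqrt(2)/14) = -5832*sqrt(2)/7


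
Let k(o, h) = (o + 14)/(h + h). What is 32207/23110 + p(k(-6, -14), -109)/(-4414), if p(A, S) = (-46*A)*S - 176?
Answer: 627675243/357026390 ≈ 1.7581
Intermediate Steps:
k(o, h) = (14 + o)/(2*h) (k(o, h) = (14 + o)/((2*h)) = (14 + o)*(1/(2*h)) = (14 + o)/(2*h))
p(A, S) = -176 - 46*A*S (p(A, S) = -46*A*S - 176 = -176 - 46*A*S)
32207/23110 + p(k(-6, -14), -109)/(-4414) = 32207/23110 + (-176 - 46*(½)*(14 - 6)/(-14)*(-109))/(-4414) = 32207*(1/23110) + (-176 - 46*(½)*(-1/14)*8*(-109))*(-1/4414) = 32207/23110 + (-176 - 46*(-2/7)*(-109))*(-1/4414) = 32207/23110 + (-176 - 10028/7)*(-1/4414) = 32207/23110 - 11260/7*(-1/4414) = 32207/23110 + 5630/15449 = 627675243/357026390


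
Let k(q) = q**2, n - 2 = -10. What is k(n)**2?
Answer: 4096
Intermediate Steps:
n = -8 (n = 2 - 10 = -8)
k(n)**2 = ((-8)**2)**2 = 64**2 = 4096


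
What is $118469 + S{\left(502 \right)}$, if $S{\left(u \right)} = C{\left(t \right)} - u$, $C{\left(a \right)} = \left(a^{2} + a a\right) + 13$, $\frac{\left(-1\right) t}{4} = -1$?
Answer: $118012$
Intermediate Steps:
$t = 4$ ($t = \left(-4\right) \left(-1\right) = 4$)
$C{\left(a \right)} = 13 + 2 a^{2}$ ($C{\left(a \right)} = \left(a^{2} + a^{2}\right) + 13 = 2 a^{2} + 13 = 13 + 2 a^{2}$)
$S{\left(u \right)} = 45 - u$ ($S{\left(u \right)} = \left(13 + 2 \cdot 4^{2}\right) - u = \left(13 + 2 \cdot 16\right) - u = \left(13 + 32\right) - u = 45 - u$)
$118469 + S{\left(502 \right)} = 118469 + \left(45 - 502\right) = 118469 - 457 = 118012$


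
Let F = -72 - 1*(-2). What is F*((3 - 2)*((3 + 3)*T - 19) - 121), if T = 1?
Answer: 9380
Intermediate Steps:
F = -70 (F = -72 + 2 = -70)
F*((3 - 2)*((3 + 3)*T - 19) - 121) = -70*((3 - 2)*((3 + 3)*1 - 19) - 121) = -70*(1*(6*1 - 19) - 121) = -70*(1*(6 - 19) - 121) = -70*(1*(-13) - 121) = -70*(-13 - 121) = -70*(-134) = 9380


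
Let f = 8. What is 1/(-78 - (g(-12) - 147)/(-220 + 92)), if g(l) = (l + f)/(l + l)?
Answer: -768/60785 ≈ -0.012635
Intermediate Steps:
g(l) = (8 + l)/(2*l) (g(l) = (l + 8)/(l + l) = (8 + l)/((2*l)) = (8 + l)*(1/(2*l)) = (8 + l)/(2*l))
1/(-78 - (g(-12) - 147)/(-220 + 92)) = 1/(-78 - ((1/2)*(8 - 12)/(-12) - 147)/(-220 + 92)) = 1/(-78 - ((1/2)*(-1/12)*(-4) - 147)/(-128)) = 1/(-78 - (1/6 - 147)*(-1)/128) = 1/(-78 - (-881)*(-1)/(6*128)) = 1/(-78 - 1*881/768) = 1/(-78 - 881/768) = 1/(-60785/768) = -768/60785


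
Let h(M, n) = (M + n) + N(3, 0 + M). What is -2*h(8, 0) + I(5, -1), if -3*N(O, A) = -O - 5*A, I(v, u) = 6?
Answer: -116/3 ≈ -38.667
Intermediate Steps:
N(O, A) = O/3 + 5*A/3 (N(O, A) = -(-O - 5*A)/3 = O/3 + 5*A/3)
h(M, n) = 1 + n + 8*M/3 (h(M, n) = (M + n) + ((⅓)*3 + 5*(0 + M)/3) = (M + n) + (1 + 5*M/3) = 1 + n + 8*M/3)
-2*h(8, 0) + I(5, -1) = -2*(1 + 0 + (8/3)*8) + 6 = -2*(1 + 0 + 64/3) + 6 = -2*67/3 + 6 = -134/3 + 6 = -116/3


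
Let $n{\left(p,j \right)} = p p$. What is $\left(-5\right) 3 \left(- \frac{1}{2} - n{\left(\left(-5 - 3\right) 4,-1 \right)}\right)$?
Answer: $\frac{30735}{2} \approx 15368.0$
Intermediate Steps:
$n{\left(p,j \right)} = p^{2}$
$\left(-5\right) 3 \left(- \frac{1}{2} - n{\left(\left(-5 - 3\right) 4,-1 \right)}\right) = \left(-5\right) 3 \left(- \frac{1}{2} - \left(\left(-5 - 3\right) 4\right)^{2}\right) = - 15 \left(\left(-1\right) \frac{1}{2} - \left(\left(-8\right) 4\right)^{2}\right) = - 15 \left(- \frac{1}{2} - \left(-32\right)^{2}\right) = - 15 \left(- \frac{1}{2} - 1024\right) = \left(-15\right) \left(- \frac{2049}{2}\right) = \frac{30735}{2}$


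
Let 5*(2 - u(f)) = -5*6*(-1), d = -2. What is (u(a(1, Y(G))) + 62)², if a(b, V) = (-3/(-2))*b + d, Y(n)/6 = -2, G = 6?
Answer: 3364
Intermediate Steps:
Y(n) = -12 (Y(n) = 6*(-2) = -12)
a(b, V) = -2 + 3*b/2 (a(b, V) = (-3/(-2))*b - 2 = (-3*(-½))*b - 2 = 3*b/2 - 2 = -2 + 3*b/2)
u(f) = -4 (u(f) = 2 - (-5*6)*(-1)/5 = 2 - (-6)*(-1) = 2 - ⅕*30 = 2 - 6 = -4)
(u(a(1, Y(G))) + 62)² = (-4 + 62)² = 58² = 3364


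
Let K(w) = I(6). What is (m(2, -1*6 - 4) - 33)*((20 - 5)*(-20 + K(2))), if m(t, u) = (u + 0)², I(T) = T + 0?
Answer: -14070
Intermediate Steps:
I(T) = T
K(w) = 6
m(t, u) = u²
(m(2, -1*6 - 4) - 33)*((20 - 5)*(-20 + K(2))) = ((-1*6 - 4)² - 33)*((20 - 5)*(-20 + 6)) = ((-6 - 4)² - 33)*(15*(-14)) = ((-10)² - 33)*(-210) = (100 - 33)*(-210) = 67*(-210) = -14070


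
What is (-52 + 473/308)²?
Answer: 1996569/784 ≈ 2546.6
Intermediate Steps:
(-52 + 473/308)² = (-52 + 473*(1/308))² = (-52 + 43/28)² = (-1413/28)² = 1996569/784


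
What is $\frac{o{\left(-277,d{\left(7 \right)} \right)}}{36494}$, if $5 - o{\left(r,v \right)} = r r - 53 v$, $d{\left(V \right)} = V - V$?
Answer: $- \frac{38362}{18247} \approx -2.1024$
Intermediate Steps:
$d{\left(V \right)} = 0$
$o{\left(r,v \right)} = 5 - r^{2} + 53 v$ ($o{\left(r,v \right)} = 5 - \left(r r - 53 v\right) = 5 - \left(r^{2} - 53 v\right) = 5 - r^{2} + 53 v$)
$\frac{o{\left(-277,d{\left(7 \right)} \right)}}{36494} = \frac{5 - \left(-277\right)^{2} + 53 \cdot 0}{36494} = \left(5 - 76729 + 0\right) \frac{1}{36494} = \left(-76724\right) \frac{1}{36494} = - \frac{38362}{18247}$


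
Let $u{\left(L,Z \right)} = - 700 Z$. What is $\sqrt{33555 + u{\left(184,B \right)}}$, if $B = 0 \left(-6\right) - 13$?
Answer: $\sqrt{42655} \approx 206.53$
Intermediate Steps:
$B = -13$ ($B = 0 - 13 = -13$)
$\sqrt{33555 + u{\left(184,B \right)}} = \sqrt{33555 - -9100} = \sqrt{33555 + 9100} = \sqrt{42655}$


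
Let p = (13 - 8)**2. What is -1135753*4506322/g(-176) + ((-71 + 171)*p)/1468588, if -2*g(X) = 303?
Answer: 3758167160368990379/111245541 ≈ 3.3783e+10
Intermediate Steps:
g(X) = -303/2 (g(X) = -1/2*303 = -303/2)
p = 25 (p = 5**2 = 25)
-1135753*4506322/g(-176) + ((-71 + 171)*p)/1468588 = -1135753/((-303/2/4506322)) + ((-71 + 171)*25)/1468588 = -1135753/((-303/2*1/4506322)) + (100*25)*(1/1468588) = -1135753/(-303/9012644) + 2500*(1/1468588) = -1135753*(-9012644/303) + 625/367147 = 10236137460932/303 + 625/367147 = 3758167160368990379/111245541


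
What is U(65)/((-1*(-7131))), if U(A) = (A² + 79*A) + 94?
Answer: 9454/7131 ≈ 1.3258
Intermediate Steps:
U(A) = 94 + A² + 79*A
U(65)/((-1*(-7131))) = (94 + 65² + 79*65)/((-1*(-7131))) = (94 + 4225 + 5135)/7131 = 9454*(1/7131) = 9454/7131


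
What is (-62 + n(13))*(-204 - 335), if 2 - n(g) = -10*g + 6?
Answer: -34496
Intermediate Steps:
n(g) = -4 + 10*g (n(g) = 2 - (-10*g + 6) = 2 - (6 - 10*g) = 2 + (-6 + 10*g) = -4 + 10*g)
(-62 + n(13))*(-204 - 335) = (-62 + (-4 + 10*13))*(-204 - 335) = (-62 + (-4 + 130))*(-539) = (-62 + 126)*(-539) = 64*(-539) = -34496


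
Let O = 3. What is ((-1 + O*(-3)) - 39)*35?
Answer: -1715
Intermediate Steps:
((-1 + O*(-3)) - 39)*35 = ((-1 + 3*(-3)) - 39)*35 = ((-1 - 9) - 39)*35 = (-10 - 39)*35 = -49*35 = -1715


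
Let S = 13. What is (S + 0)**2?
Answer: 169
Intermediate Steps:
(S + 0)**2 = (13 + 0)**2 = 13**2 = 169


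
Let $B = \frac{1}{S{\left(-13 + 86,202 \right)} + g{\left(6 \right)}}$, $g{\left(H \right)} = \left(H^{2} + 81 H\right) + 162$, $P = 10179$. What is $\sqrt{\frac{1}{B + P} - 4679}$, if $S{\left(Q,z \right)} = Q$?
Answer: $\frac{i \sqrt{17363415339939646}}{1926376} \approx 68.403 i$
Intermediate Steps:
$g{\left(H \right)} = 162 + H^{2} + 81 H$
$B = \frac{1}{757}$ ($B = \frac{1}{\left(-13 + 86\right) + \left(162 + 6^{2} + 81 \cdot 6\right)} = \frac{1}{73 + \left(162 + 36 + 486\right)} = \frac{1}{73 + 684} = \frac{1}{757} \approx 0.001321$)
$\sqrt{\frac{1}{B + P} - 4679} = \sqrt{\frac{1}{\frac{1}{757} + 10179} - 4679} = \sqrt{\frac{1}{\frac{7705504}{757}} - 4679} = \sqrt{\frac{757}{7705504} - 4679} = \sqrt{- \frac{36054052459}{7705504}} = \frac{i \sqrt{17363415339939646}}{1926376}$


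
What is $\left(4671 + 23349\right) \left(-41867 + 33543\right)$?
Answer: $-233238480$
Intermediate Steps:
$\left(4671 + 23349\right) \left(-41867 + 33543\right) = 28020 \left(-8324\right) = -233238480$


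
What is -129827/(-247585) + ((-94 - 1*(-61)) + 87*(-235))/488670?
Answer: 149673114/310224005 ≈ 0.48247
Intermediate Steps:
-129827/(-247585) + ((-94 - 1*(-61)) + 87*(-235))/488670 = -129827*(-1/247585) + ((-94 + 61) - 20445)*(1/488670) = 129827/247585 + (-33 - 20445)*(1/488670) = 129827/247585 - 20478*1/488670 = 129827/247585 - 3413/81445 = 149673114/310224005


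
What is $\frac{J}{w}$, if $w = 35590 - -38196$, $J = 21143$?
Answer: $\frac{21143}{73786} \approx 0.28654$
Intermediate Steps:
$w = 73786$ ($w = 35590 + 38196 = 73786$)
$\frac{J}{w} = \frac{21143}{73786}$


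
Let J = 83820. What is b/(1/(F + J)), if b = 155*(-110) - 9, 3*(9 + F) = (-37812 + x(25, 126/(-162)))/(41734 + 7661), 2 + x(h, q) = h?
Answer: -211864169401514/148185 ≈ -1.4297e+9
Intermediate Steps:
x(h, q) = -2 + h
F = -1371454/148185 (F = -9 + ((-37812 + (-2 + 25))/(41734 + 7661))/3 = -9 + ((-37812 + 23)/49395)/3 = -9 + (-37789*1/49395)/3 = -9 + (⅓)*(-37789/49395) = -9 - 37789/148185 = -1371454/148185 ≈ -9.2550)
b = -17059 (b = -17050 - 9 = -17059)
b/(1/(F + J)) = -17059/(1/(-1371454/148185 + 83820)) = -17059/(1/(12419495246/148185)) = -17059/148185/12419495246 = -17059*12419495246/148185 = -211864169401514/148185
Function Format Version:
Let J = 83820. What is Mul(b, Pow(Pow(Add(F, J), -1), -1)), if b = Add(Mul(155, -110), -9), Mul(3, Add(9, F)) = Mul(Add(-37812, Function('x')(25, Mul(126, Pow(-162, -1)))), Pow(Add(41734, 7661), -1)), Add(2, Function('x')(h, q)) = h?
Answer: Rational(-211864169401514, 148185) ≈ -1.4297e+9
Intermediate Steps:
Function('x')(h, q) = Add(-2, h)
F = Rational(-1371454, 148185) (F = Add(-9, Mul(Rational(1, 3), Mul(Add(-37812, Add(-2, 25)), Pow(Add(41734, 7661), -1)))) = Add(-9, Mul(Rational(1, 3), Mul(Add(-37812, 23), Pow(49395, -1)))) = Add(-9, Mul(Rational(1, 3), Mul(-37789, Rational(1, 49395)))) = Add(-9, Mul(Rational(1, 3), Rational(-37789, 49395))) = Add(-9, Rational(-37789, 148185)) = Rational(-1371454, 148185) ≈ -9.2550)
b = -17059 (b = Add(-17050, -9) = -17059)
Mul(b, Pow(Pow(Add(F, J), -1), -1)) = Mul(-17059, Pow(Pow(Add(Rational(-1371454, 148185), 83820), -1), -1)) = Mul(-17059, Pow(Pow(Rational(12419495246, 148185), -1), -1)) = Mul(-17059, Pow(Rational(148185, 12419495246), -1)) = Mul(-17059, Rational(12419495246, 148185)) = Rational(-211864169401514, 148185)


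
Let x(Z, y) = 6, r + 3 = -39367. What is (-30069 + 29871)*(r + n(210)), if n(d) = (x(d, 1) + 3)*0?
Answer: 7795260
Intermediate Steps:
r = -39370 (r = -3 - 39367 = -39370)
n(d) = 0 (n(d) = (6 + 3)*0 = 9*0 = 0)
(-30069 + 29871)*(r + n(210)) = (-30069 + 29871)*(-39370 + 0) = -198*(-39370) = 7795260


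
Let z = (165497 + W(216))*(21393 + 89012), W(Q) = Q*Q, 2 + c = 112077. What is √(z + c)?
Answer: 2*√5855716010 ≈ 1.5305e+5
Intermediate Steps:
c = 112075 (c = -2 + 112077 = 112075)
W(Q) = Q²
z = 23422751965 (z = (165497 + 216²)*(21393 + 89012) = (165497 + 46656)*110405 = 212153*110405 = 23422751965)
√(z + c) = √(23422751965 + 112075) = √23422864040 = 2*√5855716010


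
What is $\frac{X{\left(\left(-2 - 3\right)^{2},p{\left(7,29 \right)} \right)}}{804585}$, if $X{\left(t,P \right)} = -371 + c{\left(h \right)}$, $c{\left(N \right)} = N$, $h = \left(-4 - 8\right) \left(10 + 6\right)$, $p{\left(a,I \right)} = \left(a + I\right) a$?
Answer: $- \frac{563}{804585} \approx -0.00069974$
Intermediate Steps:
$p{\left(a,I \right)} = a \left(I + a\right)$ ($p{\left(a,I \right)} = \left(I + a\right) a = a \left(I + a\right)$)
$h = -192$ ($h = \left(-12\right) 16 = -192$)
$X{\left(t,P \right)} = -563$ ($X{\left(t,P \right)} = -371 - 192 = -563$)
$\frac{X{\left(\left(-2 - 3\right)^{2},p{\left(7,29 \right)} \right)}}{804585} = - \frac{563}{804585}$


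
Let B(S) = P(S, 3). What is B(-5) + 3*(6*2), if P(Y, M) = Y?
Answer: 31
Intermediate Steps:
B(S) = S
B(-5) + 3*(6*2) = -5 + 3*(6*2) = -5 + 3*12 = -5 + 36 = 31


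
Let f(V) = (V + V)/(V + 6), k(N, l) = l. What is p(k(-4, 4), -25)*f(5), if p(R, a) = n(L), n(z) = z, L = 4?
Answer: 40/11 ≈ 3.6364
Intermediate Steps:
p(R, a) = 4
f(V) = 2*V/(6 + V) (f(V) = (2*V)/(6 + V) = 2*V/(6 + V))
p(k(-4, 4), -25)*f(5) = 4*(2*5/(6 + 5)) = 4*(2*5/11) = 4*(2*5*(1/11)) = 4*(10/11) = 40/11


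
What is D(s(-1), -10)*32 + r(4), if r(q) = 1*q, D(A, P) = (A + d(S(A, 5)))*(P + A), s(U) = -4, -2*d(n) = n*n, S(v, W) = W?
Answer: 7396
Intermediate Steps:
d(n) = -n²/2 (d(n) = -n*n/2 = -n²/2)
D(A, P) = (-25/2 + A)*(A + P) (D(A, P) = (A - ½*5²)*(P + A) = (A - ½*25)*(A + P) = (A - 25/2)*(A + P) = (-25/2 + A)*(A + P))
r(q) = q
D(s(-1), -10)*32 + r(4) = ((-4)² - 25/2*(-4) - 25/2*(-10) - 4*(-10))*32 + 4 = (16 + 50 + 125 + 40)*32 + 4 = 231*32 + 4 = 7392 + 4 = 7396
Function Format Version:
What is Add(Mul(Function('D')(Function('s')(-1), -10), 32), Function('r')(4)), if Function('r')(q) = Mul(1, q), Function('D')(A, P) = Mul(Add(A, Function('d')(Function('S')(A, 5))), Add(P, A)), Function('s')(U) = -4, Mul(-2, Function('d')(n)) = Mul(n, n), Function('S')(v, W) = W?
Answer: 7396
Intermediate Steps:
Function('d')(n) = Mul(Rational(-1, 2), Pow(n, 2)) (Function('d')(n) = Mul(Rational(-1, 2), Mul(n, n)) = Mul(Rational(-1, 2), Pow(n, 2)))
Function('D')(A, P) = Mul(Add(Rational(-25, 2), A), Add(A, P)) (Function('D')(A, P) = Mul(Add(A, Mul(Rational(-1, 2), Pow(5, 2))), Add(P, A)) = Mul(Add(A, Mul(Rational(-1, 2), 25)), Add(A, P)) = Mul(Add(A, Rational(-25, 2)), Add(A, P)) = Mul(Add(Rational(-25, 2), A), Add(A, P)))
Function('r')(q) = q
Add(Mul(Function('D')(Function('s')(-1), -10), 32), Function('r')(4)) = Add(Mul(Add(Pow(-4, 2), Mul(Rational(-25, 2), -4), Mul(Rational(-25, 2), -10), Mul(-4, -10)), 32), 4) = Add(Mul(Add(16, 50, 125, 40), 32), 4) = Add(Mul(231, 32), 4) = Add(7392, 4) = 7396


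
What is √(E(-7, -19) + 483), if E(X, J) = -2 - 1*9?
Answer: 2*√118 ≈ 21.726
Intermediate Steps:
E(X, J) = -11 (E(X, J) = -2 - 9 = -11)
√(E(-7, -19) + 483) = √(-11 + 483) = √472 = 2*√118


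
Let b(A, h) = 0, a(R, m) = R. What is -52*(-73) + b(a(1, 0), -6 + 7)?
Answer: 3796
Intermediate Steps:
-52*(-73) + b(a(1, 0), -6 + 7) = -52*(-73) + 0 = 3796 + 0 = 3796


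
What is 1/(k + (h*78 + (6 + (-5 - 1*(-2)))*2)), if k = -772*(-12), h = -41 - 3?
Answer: 1/5838 ≈ 0.00017129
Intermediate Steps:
h = -44
k = 9264
1/(k + (h*78 + (6 + (-5 - 1*(-2)))*2)) = 1/(9264 + (-44*78 + (6 + (-5 - 1*(-2)))*2)) = 1/(9264 + (-3432 + (6 + (-5 + 2))*2)) = 1/(9264 + (-3432 + (6 - 3)*2)) = 1/(9264 + (-3432 + 3*2)) = 1/(9264 + (-3432 + 6)) = 1/(9264 - 3426) = 1/5838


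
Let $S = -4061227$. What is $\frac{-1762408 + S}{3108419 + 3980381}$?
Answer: $- \frac{1164727}{1417760} \approx -0.82153$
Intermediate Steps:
$\frac{-1762408 + S}{3108419 + 3980381} = \frac{-1762408 - 4061227}{3108419 + 3980381} = - \frac{5823635}{7088800} = \left(-5823635\right) \frac{1}{7088800} = - \frac{1164727}{1417760}$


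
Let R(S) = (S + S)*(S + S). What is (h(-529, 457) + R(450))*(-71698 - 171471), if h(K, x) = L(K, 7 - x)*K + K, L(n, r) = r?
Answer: -254724634049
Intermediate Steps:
R(S) = 4*S² (R(S) = (2*S)*(2*S) = 4*S²)
h(K, x) = K + K*(7 - x) (h(K, x) = (7 - x)*K + K = K*(7 - x) + K = K + K*(7 - x))
(h(-529, 457) + R(450))*(-71698 - 171471) = (-529*(8 - 1*457) + 4*450²)*(-71698 - 171471) = (-529*(8 - 457) + 4*202500)*(-243169) = (-529*(-449) + 810000)*(-243169) = (237521 + 810000)*(-243169) = 1047521*(-243169) = -254724634049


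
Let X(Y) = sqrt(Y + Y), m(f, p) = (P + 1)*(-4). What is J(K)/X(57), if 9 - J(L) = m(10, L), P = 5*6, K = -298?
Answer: 7*sqrt(114)/6 ≈ 12.457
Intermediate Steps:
P = 30
m(f, p) = -124 (m(f, p) = (30 + 1)*(-4) = 31*(-4) = -124)
J(L) = 133 (J(L) = 9 - 1*(-124) = 9 + 124 = 133)
X(Y) = sqrt(2)*sqrt(Y) (X(Y) = sqrt(2*Y) = sqrt(2)*sqrt(Y))
J(K)/X(57) = 133/((sqrt(2)*sqrt(57))) = 133/(sqrt(114)) = 133*(sqrt(114)/114) = 7*sqrt(114)/6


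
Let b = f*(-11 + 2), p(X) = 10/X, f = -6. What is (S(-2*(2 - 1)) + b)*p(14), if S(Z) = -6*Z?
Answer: 330/7 ≈ 47.143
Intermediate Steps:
b = 54 (b = -6*(-11 + 2) = -6*(-9) = 54)
(S(-2*(2 - 1)) + b)*p(14) = (-(-12)*(2 - 1) + 54)*(10/14) = (-(-12) + 54)*(10*(1/14)) = (-6*(-2) + 54)*(5/7) = (12 + 54)*(5/7) = 66*(5/7) = 330/7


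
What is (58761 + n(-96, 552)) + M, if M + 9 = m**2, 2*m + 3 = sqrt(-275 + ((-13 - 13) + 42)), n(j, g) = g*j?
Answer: 11395/2 - 3*I*sqrt(259)/2 ≈ 5697.5 - 24.14*I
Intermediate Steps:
m = -3/2 + I*sqrt(259)/2 (m = -3/2 + sqrt(-275 + ((-13 - 13) + 42))/2 = -3/2 + sqrt(-275 + (-26 + 42))/2 = -3/2 + sqrt(-275 + 16)/2 = -3/2 + sqrt(-259)/2 = -3/2 + (I*sqrt(259))/2 = -3/2 + I*sqrt(259)/2 ≈ -1.5 + 8.0467*I)
M = -9 + (-3/2 + I*sqrt(259)/2)**2 ≈ -71.5 - 24.14*I
(58761 + n(-96, 552)) + M = (58761 + 552*(-96)) + (-9 + (3 - I*sqrt(259))**2/4) = (58761 - 52992) + (-9 + (3 - I*sqrt(259))**2/4) = 5769 + (-9 + (3 - I*sqrt(259))**2/4) = 5760 + (3 - I*sqrt(259))**2/4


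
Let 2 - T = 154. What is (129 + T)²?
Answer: 529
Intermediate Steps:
T = -152 (T = 2 - 1*154 = 2 - 154 = -152)
(129 + T)² = (129 - 152)² = (-23)² = 529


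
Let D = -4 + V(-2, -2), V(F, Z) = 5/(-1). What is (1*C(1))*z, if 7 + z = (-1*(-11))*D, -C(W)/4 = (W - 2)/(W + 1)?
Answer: -212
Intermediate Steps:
V(F, Z) = -5 (V(F, Z) = 5*(-1) = -5)
D = -9 (D = -4 - 5 = -9)
C(W) = -4*(-2 + W)/(1 + W) (C(W) = -4*(W - 2)/(W + 1) = -4*(-2 + W)/(1 + W))
z = -106 (z = -7 - 1*(-11)*(-9) = -7 + 11*(-9) = -7 - 99 = -106)
(1*C(1))*z = (1*(4*(2 - 1*1)/(1 + 1)))*(-106) = (1*(4*(2 - 1)/2))*(-106) = (1*(4*(½)*1))*(-106) = (1*2)*(-106) = 2*(-106) = -212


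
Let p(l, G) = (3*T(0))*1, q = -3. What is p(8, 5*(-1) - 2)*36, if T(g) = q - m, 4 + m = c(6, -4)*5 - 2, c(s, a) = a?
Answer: 2484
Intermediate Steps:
m = -26 (m = -4 + (-4*5 - 2) = -4 + (-20 - 2) = -4 - 22 = -26)
T(g) = 23 (T(g) = -3 - 1*(-26) = -3 + 26 = 23)
p(l, G) = 69 (p(l, G) = (3*23)*1 = 69*1 = 69)
p(8, 5*(-1) - 2)*36 = 69*36 = 2484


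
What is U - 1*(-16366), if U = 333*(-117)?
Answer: -22595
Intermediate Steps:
U = -38961
U - 1*(-16366) = -38961 - 1*(-16366) = -38961 + 16366 = -22595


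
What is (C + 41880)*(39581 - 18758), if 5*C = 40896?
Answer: 5211913608/5 ≈ 1.0424e+9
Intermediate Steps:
C = 40896/5 (C = (⅕)*40896 = 40896/5 ≈ 8179.2)
(C + 41880)*(39581 - 18758) = (40896/5 + 41880)*(39581 - 18758) = (250296/5)*20823 = 5211913608/5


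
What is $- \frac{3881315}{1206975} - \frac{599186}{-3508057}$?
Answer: $- \frac{7517592847}{2468884605} \approx -3.0449$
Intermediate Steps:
$- \frac{3881315}{1206975} - \frac{599186}{-3508057} = \left(-3881315\right) \frac{1}{1206975} - - \frac{85598}{501151} = - \frac{776263}{241395} + \frac{85598}{501151} = - \frac{7517592847}{2468884605}$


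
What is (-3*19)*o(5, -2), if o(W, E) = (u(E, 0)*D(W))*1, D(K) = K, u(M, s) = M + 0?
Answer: 570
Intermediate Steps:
u(M, s) = M
o(W, E) = E*W (o(W, E) = (E*W)*1 = E*W)
(-3*19)*o(5, -2) = (-3*19)*(-2*5) = -57*(-10) = 570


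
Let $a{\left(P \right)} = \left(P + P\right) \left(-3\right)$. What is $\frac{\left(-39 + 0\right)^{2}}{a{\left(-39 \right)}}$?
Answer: $\frac{13}{2} \approx 6.5$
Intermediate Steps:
$a{\left(P \right)} = - 6 P$ ($a{\left(P \right)} = 2 P \left(-3\right) = - 6 P$)
$\frac{\left(-39 + 0\right)^{2}}{a{\left(-39 \right)}} = \frac{\left(-39 + 0\right)^{2}}{\left(-6\right) \left(-39\right)} = \frac{\left(-39\right)^{2}}{234} = 1521 \cdot \frac{1}{234} = \frac{13}{2}$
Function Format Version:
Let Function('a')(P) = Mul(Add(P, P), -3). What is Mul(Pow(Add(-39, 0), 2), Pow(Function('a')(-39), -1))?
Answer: Rational(13, 2) ≈ 6.5000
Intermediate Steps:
Function('a')(P) = Mul(-6, P) (Function('a')(P) = Mul(Mul(2, P), -3) = Mul(-6, P))
Mul(Pow(Add(-39, 0), 2), Pow(Function('a')(-39), -1)) = Mul(Pow(Add(-39, 0), 2), Pow(Mul(-6, -39), -1)) = Mul(Pow(-39, 2), Pow(234, -1)) = Mul(1521, Rational(1, 234)) = Rational(13, 2)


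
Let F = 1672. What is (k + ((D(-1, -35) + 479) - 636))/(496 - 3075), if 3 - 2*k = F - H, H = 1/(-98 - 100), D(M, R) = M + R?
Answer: 406891/1021284 ≈ 0.39841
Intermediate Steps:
H = -1/198 (H = 1/(-198) = -1/198 ≈ -0.0050505)
k = -330463/396 (k = 3/2 - (1672 - 1*(-1/198))/2 = 3/2 - (1672 + 1/198)/2 = 3/2 - 1/2*331057/198 = 3/2 - 331057/396 = -330463/396 ≈ -834.50)
(k + ((D(-1, -35) + 479) - 636))/(496 - 3075) = (-330463/396 + (((-1 - 35) + 479) - 636))/(496 - 3075) = (-330463/396 + ((-36 + 479) - 636))/(-2579) = (-330463/396 + (443 - 636))*(-1/2579) = (-330463/396 - 193)*(-1/2579) = -406891/396*(-1/2579) = 406891/1021284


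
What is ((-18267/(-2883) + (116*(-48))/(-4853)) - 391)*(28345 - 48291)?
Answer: 35675791342748/4663733 ≈ 7.6496e+6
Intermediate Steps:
((-18267/(-2883) + (116*(-48))/(-4853)) - 391)*(28345 - 48291) = ((-18267*(-1/2883) - 5568*(-1/4853)) - 391)*(-19946) = ((6089/961 + 5568/4853) - 391)*(-19946) = (34900765/4663733 - 391)*(-19946) = -1788618838/4663733*(-19946) = 35675791342748/4663733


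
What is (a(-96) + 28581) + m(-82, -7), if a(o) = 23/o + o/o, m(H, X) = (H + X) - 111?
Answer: 2724649/96 ≈ 28382.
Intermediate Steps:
m(H, X) = -111 + H + X
a(o) = 1 + 23/o (a(o) = 23/o + 1 = 1 + 23/o)
(a(-96) + 28581) + m(-82, -7) = ((23 - 96)/(-96) + 28581) + (-111 - 82 - 7) = (-1/96*(-73) + 28581) - 200 = (73/96 + 28581) - 200 = 2743849/96 - 200 = 2724649/96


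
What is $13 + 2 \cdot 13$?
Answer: $39$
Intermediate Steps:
$13 + 2 \cdot 13 = 13 + 26 = 39$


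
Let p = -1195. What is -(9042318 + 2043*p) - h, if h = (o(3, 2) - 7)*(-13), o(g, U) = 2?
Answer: -6600998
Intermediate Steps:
h = 65 (h = (2 - 7)*(-13) = -5*(-13) = 65)
-(9042318 + 2043*p) - h = -2043/(1/(4426 - 1195)) - 1*65 = -2043/(1/3231) - 65 = -2043/1/3231 - 65 = -2043*3231 - 65 = -6600933 - 65 = -6600998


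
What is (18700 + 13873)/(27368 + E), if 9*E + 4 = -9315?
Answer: 293157/236993 ≈ 1.2370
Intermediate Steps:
E = -9319/9 (E = -4/9 + (1/9)*(-9315) = -4/9 - 1035 = -9319/9 ≈ -1035.4)
(18700 + 13873)/(27368 + E) = (18700 + 13873)/(27368 - 9319/9) = 32573/(236993/9) = 32573*(9/236993) = 293157/236993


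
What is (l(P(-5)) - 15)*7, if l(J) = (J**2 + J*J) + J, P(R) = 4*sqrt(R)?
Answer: -1225 + 28*I*sqrt(5) ≈ -1225.0 + 62.61*I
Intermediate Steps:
l(J) = J + 2*J**2 (l(J) = (J**2 + J**2) + J = 2*J**2 + J = J + 2*J**2)
(l(P(-5)) - 15)*7 = ((4*sqrt(-5))*(1 + 2*(4*sqrt(-5))) - 15)*7 = ((4*(I*sqrt(5)))*(1 + 2*(4*(I*sqrt(5)))) - 15)*7 = ((4*I*sqrt(5))*(1 + 2*(4*I*sqrt(5))) - 15)*7 = ((4*I*sqrt(5))*(1 + 8*I*sqrt(5)) - 15)*7 = (4*I*sqrt(5)*(1 + 8*I*sqrt(5)) - 15)*7 = (-15 + 4*I*sqrt(5)*(1 + 8*I*sqrt(5)))*7 = -105 + 28*I*sqrt(5)*(1 + 8*I*sqrt(5))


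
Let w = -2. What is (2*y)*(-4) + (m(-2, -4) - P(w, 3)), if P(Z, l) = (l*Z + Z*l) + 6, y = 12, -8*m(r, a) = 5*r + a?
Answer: -353/4 ≈ -88.250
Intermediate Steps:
m(r, a) = -5*r/8 - a/8 (m(r, a) = -(5*r + a)/8 = -(a + 5*r)/8 = -5*r/8 - a/8)
P(Z, l) = 6 + 2*Z*l (P(Z, l) = (Z*l + Z*l) + 6 = 2*Z*l + 6 = 6 + 2*Z*l)
(2*y)*(-4) + (m(-2, -4) - P(w, 3)) = (2*12)*(-4) + ((-5/8*(-2) - 1/8*(-4)) - (6 + 2*(-2)*3)) = 24*(-4) + ((5/4 + 1/2) - (6 - 12)) = -96 + (7/4 - 1*(-6)) = -96 + (7/4 + 6) = -96 + 31/4 = -353/4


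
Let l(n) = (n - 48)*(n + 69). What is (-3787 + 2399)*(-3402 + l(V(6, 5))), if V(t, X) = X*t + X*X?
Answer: 3517192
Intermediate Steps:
V(t, X) = X**2 + X*t (V(t, X) = X*t + X**2 = X**2 + X*t)
l(n) = (-48 + n)*(69 + n)
(-3787 + 2399)*(-3402 + l(V(6, 5))) = (-3787 + 2399)*(-3402 + (-3312 + (5*(5 + 6))**2 + 21*(5*(5 + 6)))) = -1388*(-3402 + (-3312 + (5*11)**2 + 21*(5*11))) = -1388*(-3402 + (-3312 + 55**2 + 21*55)) = -1388*(-3402 + (-3312 + 3025 + 1155)) = -1388*(-3402 + 868) = -1388*(-2534) = 3517192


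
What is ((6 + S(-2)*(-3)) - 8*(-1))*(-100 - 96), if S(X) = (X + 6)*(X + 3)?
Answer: -392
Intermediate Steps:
S(X) = (3 + X)*(6 + X) (S(X) = (6 + X)*(3 + X) = (3 + X)*(6 + X))
((6 + S(-2)*(-3)) - 8*(-1))*(-100 - 96) = ((6 + (18 + (-2)² + 9*(-2))*(-3)) - 8*(-1))*(-100 - 96) = ((6 + (18 + 4 - 18)*(-3)) + 8)*(-196) = ((6 + 4*(-3)) + 8)*(-196) = ((6 - 12) + 8)*(-196) = (-6 + 8)*(-196) = 2*(-196) = -392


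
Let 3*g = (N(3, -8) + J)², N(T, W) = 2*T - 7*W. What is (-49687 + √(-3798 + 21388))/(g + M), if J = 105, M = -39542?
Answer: 149061/90737 - 3*√17590/90737 ≈ 1.6384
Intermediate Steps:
N(T, W) = -7*W + 2*T
g = 27889/3 (g = ((-7*(-8) + 2*3) + 105)²/3 = ((56 + 6) + 105)²/3 = (62 + 105)²/3 = (⅓)*167² = (⅓)*27889 = 27889/3 ≈ 9296.3)
(-49687 + √(-3798 + 21388))/(g + M) = (-49687 + √(-3798 + 21388))/(27889/3 - 39542) = (-49687 + √17590)/(-90737/3) = (-49687 + √17590)*(-3/90737) = 149061/90737 - 3*√17590/90737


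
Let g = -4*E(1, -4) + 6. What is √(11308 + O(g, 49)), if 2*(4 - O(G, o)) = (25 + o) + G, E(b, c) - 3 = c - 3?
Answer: 32*√11 ≈ 106.13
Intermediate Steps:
E(b, c) = c (E(b, c) = 3 + (c - 3) = 3 + (-3 + c) = c)
g = 22 (g = -4*(-4) + 6 = 16 + 6 = 22)
O(G, o) = -17/2 - G/2 - o/2 (O(G, o) = 4 - ((25 + o) + G)/2 = 4 - (25 + G + o)/2 = 4 + (-25/2 - G/2 - o/2) = -17/2 - G/2 - o/2)
√(11308 + O(g, 49)) = √(11308 + (-17/2 - ½*22 - ½*49)) = √(11308 + (-17/2 - 11 - 49/2)) = √(11308 - 44) = √11264 = 32*√11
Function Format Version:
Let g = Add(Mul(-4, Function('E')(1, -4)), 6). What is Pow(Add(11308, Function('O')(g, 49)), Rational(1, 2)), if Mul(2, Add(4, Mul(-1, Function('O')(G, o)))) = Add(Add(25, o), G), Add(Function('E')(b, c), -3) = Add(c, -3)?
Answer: Mul(32, Pow(11, Rational(1, 2))) ≈ 106.13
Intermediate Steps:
Function('E')(b, c) = c (Function('E')(b, c) = Add(3, Add(c, -3)) = Add(3, Add(-3, c)) = c)
g = 22 (g = Add(Mul(-4, -4), 6) = Add(16, 6) = 22)
Function('O')(G, o) = Add(Rational(-17, 2), Mul(Rational(-1, 2), G), Mul(Rational(-1, 2), o)) (Function('O')(G, o) = Add(4, Mul(Rational(-1, 2), Add(Add(25, o), G))) = Add(4, Mul(Rational(-1, 2), Add(25, G, o))) = Add(4, Add(Rational(-25, 2), Mul(Rational(-1, 2), G), Mul(Rational(-1, 2), o))) = Add(Rational(-17, 2), Mul(Rational(-1, 2), G), Mul(Rational(-1, 2), o)))
Pow(Add(11308, Function('O')(g, 49)), Rational(1, 2)) = Pow(Add(11308, Add(Rational(-17, 2), Mul(Rational(-1, 2), 22), Mul(Rational(-1, 2), 49))), Rational(1, 2)) = Pow(Add(11308, Add(Rational(-17, 2), -11, Rational(-49, 2))), Rational(1, 2)) = Pow(Add(11308, -44), Rational(1, 2)) = Pow(11264, Rational(1, 2)) = Mul(32, Pow(11, Rational(1, 2)))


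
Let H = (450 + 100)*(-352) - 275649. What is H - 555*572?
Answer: -786709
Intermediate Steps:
H = -469249 (H = 550*(-352) - 275649 = -193600 - 275649 = -469249)
H - 555*572 = -469249 - 555*572 = -469249 - 317460 = -786709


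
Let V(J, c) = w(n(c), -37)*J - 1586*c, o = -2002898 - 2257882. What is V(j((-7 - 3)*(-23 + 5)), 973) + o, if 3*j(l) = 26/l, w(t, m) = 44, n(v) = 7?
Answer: -783534044/135 ≈ -5.8040e+6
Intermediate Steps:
o = -4260780
j(l) = 26/(3*l) (j(l) = (26/l)/3 = 26/(3*l))
V(J, c) = -1586*c + 44*J (V(J, c) = 44*J - 1586*c = -1586*c + 44*J)
V(j((-7 - 3)*(-23 + 5)), 973) + o = (-1586*973 + 44*(26/(3*(((-7 - 3)*(-23 + 5)))))) - 4260780 = (-1543178 + 44*(26/(3*((-10*(-18)))))) - 4260780 = (-1543178 + 44*((26/3)/180)) - 4260780 = (-1543178 + 44*((26/3)*(1/180))) - 4260780 = (-1543178 + 44*(13/270)) - 4260780 = (-1543178 + 286/135) - 4260780 = -208328744/135 - 4260780 = -783534044/135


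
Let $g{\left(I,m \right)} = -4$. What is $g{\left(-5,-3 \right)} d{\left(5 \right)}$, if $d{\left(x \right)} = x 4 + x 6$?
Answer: $-200$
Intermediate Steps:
$d{\left(x \right)} = 10 x$ ($d{\left(x \right)} = 4 x + 6 x = 10 x$)
$g{\left(-5,-3 \right)} d{\left(5 \right)} = - 4 \cdot 10 \cdot 5 = \left(-4\right) 50 = -200$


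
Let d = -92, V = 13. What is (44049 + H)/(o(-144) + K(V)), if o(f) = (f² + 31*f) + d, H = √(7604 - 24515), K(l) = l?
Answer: 44049/16193 + 3*I*√1879/16193 ≈ 2.7202 + 0.0080308*I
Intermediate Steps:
H = 3*I*√1879 (H = √(-16911) = 3*I*√1879 ≈ 130.04*I)
o(f) = -92 + f² + 31*f (o(f) = (f² + 31*f) - 92 = -92 + f² + 31*f)
(44049 + H)/(o(-144) + K(V)) = (44049 + 3*I*√1879)/((-92 + (-144)² + 31*(-144)) + 13) = (44049 + 3*I*√1879)/((-92 + 20736 - 4464) + 13) = (44049 + 3*I*√1879)/(16180 + 13) = (44049 + 3*I*√1879)/16193 = (44049 + 3*I*√1879)*(1/16193) = 44049/16193 + 3*I*√1879/16193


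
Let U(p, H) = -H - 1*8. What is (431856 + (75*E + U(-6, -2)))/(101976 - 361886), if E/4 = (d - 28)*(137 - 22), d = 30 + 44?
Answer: -201885/25991 ≈ -7.7675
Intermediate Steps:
d = 74
E = 21160 (E = 4*((74 - 28)*(137 - 22)) = 4*(46*115) = 4*5290 = 21160)
U(p, H) = -8 - H (U(p, H) = -H - 8 = -8 - H)
(431856 + (75*E + U(-6, -2)))/(101976 - 361886) = (431856 + (75*21160 + (-8 - 1*(-2))))/(101976 - 361886) = (431856 + (1587000 + (-8 + 2)))/(-259910) = (431856 + (1587000 - 6))*(-1/259910) = (431856 + 1586994)*(-1/259910) = 2018850*(-1/259910) = -201885/25991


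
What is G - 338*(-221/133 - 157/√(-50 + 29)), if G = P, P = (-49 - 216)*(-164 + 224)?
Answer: -2040002/133 - 53066*I*√21/21 ≈ -15338.0 - 11580.0*I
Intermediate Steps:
P = -15900 (P = -265*60 = -15900)
G = -15900
G - 338*(-221/133 - 157/√(-50 + 29)) = -15900 - 338*(-221/133 - 157/√(-50 + 29)) = -15900 - 338*(-221*1/133 - 157*(-I*√21/21)) = -15900 - 338*(-221/133 - 157*(-I*√21/21)) = -15900 - 338*(-221/133 - (-157)*I*√21/21) = -15900 - 338*(-221/133 + 157*I*√21/21) = -15900 + (74698/133 - 53066*I*√21/21) = -2040002/133 - 53066*I*√21/21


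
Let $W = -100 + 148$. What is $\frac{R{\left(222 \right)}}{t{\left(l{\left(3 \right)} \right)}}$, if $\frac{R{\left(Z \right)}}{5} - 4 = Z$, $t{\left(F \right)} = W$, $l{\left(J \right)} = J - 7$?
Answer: $\frac{565}{24} \approx 23.542$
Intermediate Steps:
$l{\left(J \right)} = -7 + J$
$W = 48$
$t{\left(F \right)} = 48$
$R{\left(Z \right)} = 20 + 5 Z$
$\frac{R{\left(222 \right)}}{t{\left(l{\left(3 \right)} \right)}} = \frac{20 + 5 \cdot 222}{48} = \left(20 + 1110\right) \frac{1}{48} = 1130 \cdot \frac{1}{48} = \frac{565}{24}$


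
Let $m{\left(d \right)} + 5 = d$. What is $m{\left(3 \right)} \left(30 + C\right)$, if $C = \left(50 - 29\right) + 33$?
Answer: $-168$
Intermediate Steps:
$m{\left(d \right)} = -5 + d$
$C = 54$ ($C = 21 + 33 = 54$)
$m{\left(3 \right)} \left(30 + C\right) = \left(-5 + 3\right) \left(30 + 54\right) = \left(-2\right) 84 = -168$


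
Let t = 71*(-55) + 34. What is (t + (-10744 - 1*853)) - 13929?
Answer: -29397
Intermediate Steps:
t = -3871 (t = -3905 + 34 = -3871)
(t + (-10744 - 1*853)) - 13929 = (-3871 + (-10744 - 1*853)) - 13929 = (-3871 + (-10744 - 853)) - 13929 = (-3871 - 11597) - 13929 = -15468 - 13929 = -29397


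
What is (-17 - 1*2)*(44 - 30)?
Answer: -266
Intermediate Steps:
(-17 - 1*2)*(44 - 30) = (-17 - 2)*14 = -19*14 = -266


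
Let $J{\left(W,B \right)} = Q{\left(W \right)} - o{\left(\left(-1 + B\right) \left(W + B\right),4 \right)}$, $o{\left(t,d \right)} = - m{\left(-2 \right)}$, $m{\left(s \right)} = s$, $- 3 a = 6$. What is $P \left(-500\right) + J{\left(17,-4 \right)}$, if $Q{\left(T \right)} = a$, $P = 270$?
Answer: $-135004$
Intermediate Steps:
$a = -2$ ($a = \left(- \frac{1}{3}\right) 6 = -2$)
$o{\left(t,d \right)} = 2$ ($o{\left(t,d \right)} = \left(-1\right) \left(-2\right) = 2$)
$Q{\left(T \right)} = -2$
$J{\left(W,B \right)} = -4$ ($J{\left(W,B \right)} = -2 - 2 = -4$)
$P \left(-500\right) + J{\left(17,-4 \right)} = 270 \left(-500\right) - 4 = -135000 - 4 = -135004$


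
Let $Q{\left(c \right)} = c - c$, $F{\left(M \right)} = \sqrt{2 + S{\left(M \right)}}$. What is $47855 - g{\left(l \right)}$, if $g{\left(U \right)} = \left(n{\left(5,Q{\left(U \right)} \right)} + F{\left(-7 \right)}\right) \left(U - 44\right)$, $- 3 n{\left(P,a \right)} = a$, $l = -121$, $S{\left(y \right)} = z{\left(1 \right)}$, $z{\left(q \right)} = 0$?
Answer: $47855 + 165 \sqrt{2} \approx 48088.0$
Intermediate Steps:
$S{\left(y \right)} = 0$
$F{\left(M \right)} = \sqrt{2}$ ($F{\left(M \right)} = \sqrt{2 + 0} = \sqrt{2}$)
$Q{\left(c \right)} = 0$
$n{\left(P,a \right)} = - \frac{a}{3}$
$g{\left(U \right)} = \sqrt{2} \left(-44 + U\right)$ ($g{\left(U \right)} = \left(\left(- \frac{1}{3}\right) 0 + \sqrt{2}\right) \left(U - 44\right) = \left(0 + \sqrt{2}\right) \left(-44 + U\right) = \sqrt{2} \left(-44 + U\right)$)
$47855 - g{\left(l \right)} = 47855 - \sqrt{2} \left(-44 - 121\right) = 47855 - \sqrt{2} \left(-165\right) = 47855 - - 165 \sqrt{2} = 47855 + 165 \sqrt{2}$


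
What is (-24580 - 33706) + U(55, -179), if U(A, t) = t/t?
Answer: -58285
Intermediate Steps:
U(A, t) = 1
(-24580 - 33706) + U(55, -179) = (-24580 - 33706) + 1 = -58286 + 1 = -58285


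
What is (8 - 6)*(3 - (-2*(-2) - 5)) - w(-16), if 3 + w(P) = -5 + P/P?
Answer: 15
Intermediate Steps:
w(P) = -7 (w(P) = -3 + (-5 + P/P) = -3 + (-5 + 1) = -3 - 4 = -7)
(8 - 6)*(3 - (-2*(-2) - 5)) - w(-16) = (8 - 6)*(3 - (-2*(-2) - 5)) - 1*(-7) = 2*(3 - (4 - 5)) + 7 = 2*(3 - 1*(-1)) + 7 = 2*(3 + 1) + 7 = 2*4 + 7 = 8 + 7 = 15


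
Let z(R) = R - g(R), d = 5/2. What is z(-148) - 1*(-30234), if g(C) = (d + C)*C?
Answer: 8552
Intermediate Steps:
d = 5/2 (d = 5*(½) = 5/2 ≈ 2.5000)
g(C) = C*(5/2 + C) (g(C) = (5/2 + C)*C = C*(5/2 + C))
z(R) = R - R*(5 + 2*R)/2
z(-148) - 1*(-30234) = (½)*(-148)*(-3 - 2*(-148)) - 1*(-30234) = (½)*(-148)*(-3 + 296) + 30234 = (½)*(-148)*293 + 30234 = -21682 + 30234 = 8552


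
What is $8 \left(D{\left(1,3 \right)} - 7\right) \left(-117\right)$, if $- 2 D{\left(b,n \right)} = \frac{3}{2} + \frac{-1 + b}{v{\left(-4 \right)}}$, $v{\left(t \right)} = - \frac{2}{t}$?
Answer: $7254$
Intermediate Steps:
$D{\left(b,n \right)} = \frac{1}{4} - b$ ($D{\left(b,n \right)} = - \frac{\frac{3}{2} + \frac{-1 + b}{\left(-2\right) \frac{1}{-4}}}{2} = - \frac{3 \cdot \frac{1}{2} + \frac{-1 + b}{\left(-2\right) \left(- \frac{1}{4}\right)}}{2} = - \frac{\frac{3}{2} + \left(-1 + b\right) \frac{1}{\frac{1}{2}}}{2} = - \frac{\frac{3}{2} + \left(-1 + b\right) 2}{2} = - \frac{\frac{3}{2} + \left(-2 + 2 b\right)}{2} = - \frac{- \frac{1}{2} + 2 b}{2} = \frac{1}{4} - b$)
$8 \left(D{\left(1,3 \right)} - 7\right) \left(-117\right) = 8 \left(\left(\frac{1}{4} - 1\right) - 7\right) \left(-117\right) = 8 \left(- \frac{3}{4} - 7\right) \left(-117\right) = 8 \left(- \frac{31}{4}\right) \left(-117\right) = \left(-62\right) \left(-117\right) = 7254$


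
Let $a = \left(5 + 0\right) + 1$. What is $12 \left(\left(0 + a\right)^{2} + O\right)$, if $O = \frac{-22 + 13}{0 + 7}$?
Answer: $\frac{2916}{7} \approx 416.57$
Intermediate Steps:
$a = 6$ ($a = 5 + 1 = 6$)
$O = - \frac{9}{7} \approx -1.2857$
$12 \left(\left(0 + a\right)^{2} + O\right) = 12 \left(\left(0 + 6\right)^{2} - \frac{9}{7}\right) = 12 \left(6^{2} - \frac{9}{7}\right) = 12 \left(36 - \frac{9}{7}\right) = 12 \cdot \frac{243}{7} = \frac{2916}{7}$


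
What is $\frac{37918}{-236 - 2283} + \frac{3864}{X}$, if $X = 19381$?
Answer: $- \frac{725155342}{48820739} \approx -14.853$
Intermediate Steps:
$\frac{37918}{-236 - 2283} + \frac{3864}{X} = \frac{37918}{-236 - 2283} + \frac{3864}{19381} = \frac{37918}{-2519} + 3864 \cdot \frac{1}{19381} = 37918 \left(- \frac{1}{2519}\right) + \frac{3864}{19381} = - \frac{37918}{2519} + \frac{3864}{19381} = - \frac{725155342}{48820739}$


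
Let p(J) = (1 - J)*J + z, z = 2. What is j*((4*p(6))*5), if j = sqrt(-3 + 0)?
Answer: -560*I*sqrt(3) ≈ -969.95*I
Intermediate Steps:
p(J) = 2 + J*(1 - J) (p(J) = (1 - J)*J + 2 = J*(1 - J) + 2 = 2 + J*(1 - J))
j = I*sqrt(3) (j = sqrt(-3) = I*sqrt(3) ≈ 1.732*I)
j*((4*p(6))*5) = (I*sqrt(3))*((4*(2 + 6 - 1*6**2))*5) = (I*sqrt(3))*((4*(2 + 6 - 1*36))*5) = (I*sqrt(3))*((4*(2 + 6 - 36))*5) = (I*sqrt(3))*((4*(-28))*5) = (I*sqrt(3))*(-112*5) = (I*sqrt(3))*(-560) = -560*I*sqrt(3)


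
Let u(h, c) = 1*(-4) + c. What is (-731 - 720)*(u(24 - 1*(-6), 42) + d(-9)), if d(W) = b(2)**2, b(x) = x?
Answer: -60942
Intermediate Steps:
u(h, c) = -4 + c
d(W) = 4 (d(W) = 2**2 = 4)
(-731 - 720)*(u(24 - 1*(-6), 42) + d(-9)) = (-731 - 720)*((-4 + 42) + 4) = -1451*(38 + 4) = -1451*42 = -60942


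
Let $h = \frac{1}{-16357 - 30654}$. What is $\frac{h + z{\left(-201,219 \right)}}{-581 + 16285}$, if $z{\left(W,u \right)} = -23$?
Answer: $- \frac{540627}{369130372} \approx -0.0014646$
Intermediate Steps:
$h = - \frac{1}{47011}$ ($h = \frac{1}{-47011} = - \frac{1}{47011} \approx -2.1272 \cdot 10^{-5}$)
$\frac{h + z{\left(-201,219 \right)}}{-581 + 16285} = \frac{- \frac{1}{47011} - 23}{-581 + 16285} = - \frac{1081254}{47011 \cdot 15704} = \left(- \frac{1081254}{47011}\right) \frac{1}{15704} = - \frac{540627}{369130372}$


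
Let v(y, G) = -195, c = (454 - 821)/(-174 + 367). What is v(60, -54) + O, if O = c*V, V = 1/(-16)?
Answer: -601793/3088 ≈ -194.88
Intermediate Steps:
V = -1/16 ≈ -0.062500
c = -367/193 ≈ -1.9016
O = 367/3088 (O = -367/193*(-1/16) = 367/3088 ≈ 0.11885)
v(60, -54) + O = -195 + 367/3088 = -601793/3088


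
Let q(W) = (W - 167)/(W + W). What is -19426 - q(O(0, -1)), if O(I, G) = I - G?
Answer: -19343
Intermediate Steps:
q(W) = (-167 + W)/(2*W) (q(W) = (-167 + W)/((2*W)) = (-167 + W)*(1/(2*W)) = (-167 + W)/(2*W))
-19426 - q(O(0, -1)) = -19426 - (-167 + (0 - 1*(-1)))/(2*(0 - 1*(-1))) = -19426 - (-167 + (0 + 1))/(2*(0 + 1)) = -19426 - (-167 + 1)/(2*1) = -19426 - (-166)/2 = -19426 - 1*(-83) = -19426 + 83 = -19343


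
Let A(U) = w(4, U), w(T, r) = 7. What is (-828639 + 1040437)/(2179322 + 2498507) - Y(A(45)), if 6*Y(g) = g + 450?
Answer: -2136497065/28066974 ≈ -76.121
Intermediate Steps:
A(U) = 7
Y(g) = 75 + g/6 (Y(g) = (g + 450)/6 = (450 + g)/6 = 75 + g/6)
(-828639 + 1040437)/(2179322 + 2498507) - Y(A(45)) = (-828639 + 1040437)/(2179322 + 2498507) - (75 + (⅙)*7) = 211798/4677829 - (75 + 7/6) = 211798*(1/4677829) - 1*457/6 = 211798/4677829 - 457/6 = -2136497065/28066974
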